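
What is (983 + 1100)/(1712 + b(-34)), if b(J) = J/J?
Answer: 2083/1713 ≈ 1.2160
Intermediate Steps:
b(J) = 1
(983 + 1100)/(1712 + b(-34)) = (983 + 1100)/(1712 + 1) = 2083/1713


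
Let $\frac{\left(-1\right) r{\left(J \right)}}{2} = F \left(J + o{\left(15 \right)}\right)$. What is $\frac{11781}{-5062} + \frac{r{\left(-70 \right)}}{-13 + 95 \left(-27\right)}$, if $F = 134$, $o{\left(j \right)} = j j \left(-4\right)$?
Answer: $- \frac{673144469}{6524918} \approx -103.17$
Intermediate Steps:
$o{\left(j \right)} = - 4 j^{2}$ ($o{\left(j \right)} = j^{2} \left(-4\right) = - 4 j^{2}$)
$r{\left(J \right)} = 241200 - 268 J$ ($r{\left(J \right)} = - 2 \cdot 134 \left(J - 4 \cdot 15^{2}\right) = - 2 \cdot 134 \left(J - 900\right) = - 2 \cdot 134 \left(-900 + J\right) = - 2 \left(-120600 + 134 J\right) = 241200 - 268 J$)
$\frac{11781}{-5062} + \frac{r{\left(-70 \right)}}{-13 + 95 \left(-27\right)} = \frac{11781}{-5062} + \frac{241200 - -18760}{-13 + 95 \left(-27\right)} = 11781 \left(- \frac{1}{5062}\right) + \frac{241200 + 18760}{-13 - 2565} = - \frac{11781}{5062} + \frac{259960}{-2578} = - \frac{11781}{5062} + 259960 \left(- \frac{1}{2578}\right) = - \frac{11781}{5062} - \frac{129980}{1289} = - \frac{673144469}{6524918}$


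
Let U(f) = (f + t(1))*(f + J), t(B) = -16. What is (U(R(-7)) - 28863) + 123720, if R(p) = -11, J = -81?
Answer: 97341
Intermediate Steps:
U(f) = (-81 + f)*(-16 + f) (U(f) = (f - 16)*(f - 81) = (-16 + f)*(-81 + f) = (-81 + f)*(-16 + f))
(U(R(-7)) - 28863) + 123720 = ((1296 + (-11)² - 97*(-11)) - 28863) + 123720 = ((1296 + 121 + 1067) - 28863) + 123720 = (2484 - 28863) + 123720 = -26379 + 123720 = 97341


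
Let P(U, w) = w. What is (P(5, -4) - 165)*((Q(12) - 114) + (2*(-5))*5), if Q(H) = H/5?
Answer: 136552/5 ≈ 27310.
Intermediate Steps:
Q(H) = H/5 (Q(H) = H*(⅕) = H/5)
(P(5, -4) - 165)*((Q(12) - 114) + (2*(-5))*5) = (-4 - 165)*(((⅕)*12 - 114) + (2*(-5))*5) = -169*((12/5 - 114) - 10*5) = -169*(-558/5 - 50) = -169*(-808/5) = 136552/5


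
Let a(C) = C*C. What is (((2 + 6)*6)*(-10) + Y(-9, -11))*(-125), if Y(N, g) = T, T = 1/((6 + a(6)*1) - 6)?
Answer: 2159875/36 ≈ 59997.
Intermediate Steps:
a(C) = C²
T = 1/36 (T = 1/((6 + 6²*1) - 6) = 1/((6 + 36*1) - 6) = 1/((6 + 36) - 6) = 1/(42 - 6) = 1/36 ≈ 0.027778)
Y(N, g) = 1/36
(((2 + 6)*6)*(-10) + Y(-9, -11))*(-125) = (((2 + 6)*6)*(-10) + 1/36)*(-125) = ((8*6)*(-10) + 1/36)*(-125) = (48*(-10) + 1/36)*(-125) = (-480 + 1/36)*(-125) = -17279/36*(-125) = 2159875/36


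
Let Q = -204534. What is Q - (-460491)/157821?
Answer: -10759766641/52607 ≈ -2.0453e+5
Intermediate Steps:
Q - (-460491)/157821 = -204534 - (-460491)/157821 = -204534 - 1*(-153497/52607) = -204534 + 153497/52607 = -10759766641/52607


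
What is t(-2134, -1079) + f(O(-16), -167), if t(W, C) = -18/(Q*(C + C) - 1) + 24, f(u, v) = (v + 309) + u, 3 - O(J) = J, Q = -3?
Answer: 1197487/6473 ≈ 185.00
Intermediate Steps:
O(J) = 3 - J
f(u, v) = 309 + u + v (f(u, v) = (309 + v) + u = 309 + u + v)
t(W, C) = 24 - 18/(-1 - 6*C) (t(W, C) = -18/(-3*(C + C) - 1) + 24 = -18/(-6*C - 1) + 24 = -18/(-1 - 6*C) + 24 = 24 - 18/(-1 - 6*C))
t(-2134, -1079) + f(O(-16), -167) = 6*(7 + 24*(-1079))/(1 + 6*(-1079)) + (309 + (3 - 1*(-16)) - 167) = 6*(7 - 25896)/(1 - 6474) + (309 + (3 + 16) - 167) = 6*(-25889)/(-6473) + (309 + 19 - 167) = 6*(-1/6473)*(-25889) + 161 = 155334/6473 + 161 = 1197487/6473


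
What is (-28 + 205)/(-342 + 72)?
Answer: -59/90 ≈ -0.65556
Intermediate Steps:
(-28 + 205)/(-342 + 72) = 177/(-270) = 177*(-1/270) = -59/90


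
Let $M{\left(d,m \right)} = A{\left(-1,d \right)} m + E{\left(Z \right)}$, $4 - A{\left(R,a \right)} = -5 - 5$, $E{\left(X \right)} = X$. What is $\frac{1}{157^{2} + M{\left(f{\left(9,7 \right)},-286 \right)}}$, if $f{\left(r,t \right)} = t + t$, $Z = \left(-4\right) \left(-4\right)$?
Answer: $\frac{1}{20661} \approx 4.84 \cdot 10^{-5}$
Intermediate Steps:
$Z = 16$
$f{\left(r,t \right)} = 2 t$
$A{\left(R,a \right)} = 14$ ($A{\left(R,a \right)} = 4 - \left(-5 - 5\right) = 4 - -10 = 4 + 10 = 14$)
$M{\left(d,m \right)} = 16 + 14 m$ ($M{\left(d,m \right)} = 14 m + 16 = 16 + 14 m$)
$\frac{1}{157^{2} + M{\left(f{\left(9,7 \right)},-286 \right)}} = \frac{1}{157^{2} + \left(16 + 14 \left(-286\right)\right)} = \frac{1}{24649 + \left(16 - 4004\right)} = \frac{1}{24649 - 3988} = \frac{1}{20661}$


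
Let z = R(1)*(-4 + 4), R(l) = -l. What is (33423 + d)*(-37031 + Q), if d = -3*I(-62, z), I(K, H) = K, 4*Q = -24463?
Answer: -5800476483/4 ≈ -1.4501e+9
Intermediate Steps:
Q = -24463/4 (Q = (¼)*(-24463) = -24463/4 ≈ -6115.8)
z = 0 (z = (-1*1)*(-4 + 4) = -1*0 = 0)
d = 186 (d = -3*(-62) = 186)
(33423 + d)*(-37031 + Q) = (33423 + 186)*(-37031 - 24463/4) = 33609*(-172587/4) = -5800476483/4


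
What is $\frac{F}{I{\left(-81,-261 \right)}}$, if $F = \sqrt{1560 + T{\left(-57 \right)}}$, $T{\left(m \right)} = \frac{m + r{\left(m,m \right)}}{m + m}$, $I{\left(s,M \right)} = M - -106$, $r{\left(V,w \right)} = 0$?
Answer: $- \frac{\sqrt{6242}}{310} \approx -0.25486$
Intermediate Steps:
$I{\left(s,M \right)} = 106 + M$ ($I{\left(s,M \right)} = M + 106 = 106 + M$)
$T{\left(m \right)} = \frac{1}{2}$ ($T{\left(m \right)} = \frac{m + 0}{m + m} = \frac{m}{2 m} = m \frac{1}{2 m} = \frac{1}{2}$)
$F = \frac{\sqrt{6242}}{2}$ ($F = \sqrt{1560 + \frac{1}{2}} = \sqrt{\frac{3121}{2}} = \frac{\sqrt{6242}}{2} \approx 39.503$)
$\frac{F}{I{\left(-81,-261 \right)}} = \frac{\frac{1}{2} \sqrt{6242}}{106 - 261} = \frac{\frac{1}{2} \sqrt{6242}}{-155} = \frac{\sqrt{6242}}{2} \left(- \frac{1}{155}\right) = - \frac{\sqrt{6242}}{310}$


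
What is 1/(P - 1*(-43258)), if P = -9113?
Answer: 1/34145 ≈ 2.9287e-5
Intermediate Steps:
1/(P - 1*(-43258)) = 1/(-9113 - 1*(-43258)) = 1/(-9113 + 43258) = 1/34145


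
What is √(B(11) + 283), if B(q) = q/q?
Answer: 2*√71 ≈ 16.852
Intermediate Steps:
B(q) = 1
√(B(11) + 283) = √(1 + 283) = √284 = 2*√71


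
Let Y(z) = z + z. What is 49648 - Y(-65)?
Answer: 49778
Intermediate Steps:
Y(z) = 2*z
49648 - Y(-65) = 49648 - 2*(-65) = 49648 - 1*(-130) = 49648 + 130 = 49778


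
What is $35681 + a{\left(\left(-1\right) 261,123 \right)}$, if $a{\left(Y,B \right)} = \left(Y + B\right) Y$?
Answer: $71699$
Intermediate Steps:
$a{\left(Y,B \right)} = Y \left(B + Y\right)$ ($a{\left(Y,B \right)} = \left(B + Y\right) Y = Y \left(B + Y\right)$)
$35681 + a{\left(\left(-1\right) 261,123 \right)} = 35681 + \left(-1\right) 261 \left(123 - 261\right) = 35681 - 261 \left(123 - 261\right) = 35681 - -36018 = 35681 + 36018 = 71699$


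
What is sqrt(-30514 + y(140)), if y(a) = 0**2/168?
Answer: I*sqrt(30514) ≈ 174.68*I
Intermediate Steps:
y(a) = 0 (y(a) = 0*(1/168) = 0)
sqrt(-30514 + y(140)) = sqrt(-30514 + 0) = sqrt(-30514) = I*sqrt(30514)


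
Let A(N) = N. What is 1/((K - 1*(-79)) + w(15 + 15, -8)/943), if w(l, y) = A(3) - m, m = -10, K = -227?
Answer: -943/139551 ≈ -0.0067574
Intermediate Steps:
w(l, y) = 13 (w(l, y) = 3 - 1*(-10) = 3 + 10 = 13)
1/((K - 1*(-79)) + w(15 + 15, -8)/943) = 1/((-227 - 1*(-79)) + 13/943) = 1/((-227 + 79) + 13*(1/943)) = 1/(-148 + 13/943) = 1/(-139551/943) = -943/139551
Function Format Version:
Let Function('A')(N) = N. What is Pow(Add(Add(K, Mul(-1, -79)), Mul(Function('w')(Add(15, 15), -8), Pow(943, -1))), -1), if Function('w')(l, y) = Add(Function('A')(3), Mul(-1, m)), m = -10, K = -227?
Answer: Rational(-943, 139551) ≈ -0.0067574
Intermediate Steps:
Function('w')(l, y) = 13 (Function('w')(l, y) = Add(3, Mul(-1, -10)) = Add(3, 10) = 13)
Pow(Add(Add(K, Mul(-1, -79)), Mul(Function('w')(Add(15, 15), -8), Pow(943, -1))), -1) = Pow(Add(Add(-227, Mul(-1, -79)), Mul(13, Pow(943, -1))), -1) = Pow(Add(Add(-227, 79), Mul(13, Rational(1, 943))), -1) = Pow(Add(-148, Rational(13, 943)), -1) = Pow(Rational(-139551, 943), -1) = Rational(-943, 139551)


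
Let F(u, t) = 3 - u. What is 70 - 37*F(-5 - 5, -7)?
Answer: -411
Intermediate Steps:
70 - 37*F(-5 - 5, -7) = 70 - 37*(3 - (-5 - 5)) = 70 - 37*(3 - 1*(-10)) = 70 - 37*(3 + 10) = 70 - 37*13 = 70 - 481 = -411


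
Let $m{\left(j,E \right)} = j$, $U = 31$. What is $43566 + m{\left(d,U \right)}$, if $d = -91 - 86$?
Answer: $43389$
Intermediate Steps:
$d = -177$ ($d = -91 - 86 = -177$)
$43566 + m{\left(d,U \right)} = 43566 - 177 = 43389$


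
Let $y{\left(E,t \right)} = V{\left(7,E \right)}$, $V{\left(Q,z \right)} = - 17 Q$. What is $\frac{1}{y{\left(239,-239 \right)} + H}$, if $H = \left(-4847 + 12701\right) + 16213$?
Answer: $\frac{1}{23948} \approx 4.1757 \cdot 10^{-5}$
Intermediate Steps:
$y{\left(E,t \right)} = -119$ ($y{\left(E,t \right)} = \left(-17\right) 7 = -119$)
$H = 24067$ ($H = 7854 + 16213 = 24067$)
$\frac{1}{y{\left(239,-239 \right)} + H} = \frac{1}{-119 + 24067} = \frac{1}{23948}$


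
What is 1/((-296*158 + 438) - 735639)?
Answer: -1/781969 ≈ -1.2788e-6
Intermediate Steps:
1/((-296*158 + 438) - 735639) = 1/((-46768 + 438) - 735639) = 1/(-46330 - 735639) = 1/(-781969) = -1/781969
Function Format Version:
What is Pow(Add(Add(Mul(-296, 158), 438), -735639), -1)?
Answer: Rational(-1, 781969) ≈ -1.2788e-6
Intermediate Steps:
Pow(Add(Add(Mul(-296, 158), 438), -735639), -1) = Pow(Add(Add(-46768, 438), -735639), -1) = Pow(Add(-46330, -735639), -1) = Pow(-781969, -1) = Rational(-1, 781969)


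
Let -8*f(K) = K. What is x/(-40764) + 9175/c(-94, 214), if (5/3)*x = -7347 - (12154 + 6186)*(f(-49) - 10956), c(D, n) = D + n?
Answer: -146714086/50955 ≈ -2879.3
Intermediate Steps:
f(K) = -K/8
x = 1204880163/10 (x = 3*(-7347 - (12154 + 6186)*(-1/8*(-49) - 10956))/5 = 3*(-7347 - 18340*(49/8 - 10956))/5 = 3*(-7347 - 18340*(-87599)/8)/5 = 3*(-7347 - 1*(-401641415/2))/5 = 3*(-7347 + 401641415/2)/5 = (3/5)*(401626721/2) = 1204880163/10 ≈ 1.2049e+8)
x/(-40764) + 9175/c(-94, 214) = (1204880163/10)/(-40764) + 9175/(-94 + 214) = (1204880163/10)*(-1/40764) + 9175/120 = -401626721/135880 + 9175*(1/120) = -401626721/135880 + 1835/24 = -146714086/50955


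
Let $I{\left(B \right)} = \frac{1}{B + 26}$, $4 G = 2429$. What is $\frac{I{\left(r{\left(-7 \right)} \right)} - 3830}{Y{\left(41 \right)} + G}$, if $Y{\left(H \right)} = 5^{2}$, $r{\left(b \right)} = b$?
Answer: $- \frac{291076}{48051} \approx -6.0576$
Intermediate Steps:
$G = \frac{2429}{4}$ ($G = \frac{1}{4} \cdot 2429 = \frac{2429}{4} \approx 607.25$)
$Y{\left(H \right)} = 25$
$I{\left(B \right)} = \frac{1}{26 + B}$
$\frac{I{\left(r{\left(-7 \right)} \right)} - 3830}{Y{\left(41 \right)} + G} = \frac{\frac{1}{26 - 7} - 3830}{25 + \frac{2429}{4}} = \frac{\frac{1}{19} - 3830}{\frac{2529}{4}} = \left(\frac{1}{19} - 3830\right) \frac{4}{2529} = \left(- \frac{72769}{19}\right) \frac{4}{2529} = - \frac{291076}{48051}$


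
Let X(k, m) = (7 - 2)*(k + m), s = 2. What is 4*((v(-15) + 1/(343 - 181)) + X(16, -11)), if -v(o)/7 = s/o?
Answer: 42022/405 ≈ 103.76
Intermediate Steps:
X(k, m) = 5*k + 5*m (X(k, m) = 5*(k + m) = 5*k + 5*m)
v(o) = -14/o
4*((v(-15) + 1/(343 - 181)) + X(16, -11)) = 4*((-14/(-15) + 1/(343 - 181)) + (5*16 + 5*(-11))) = 4*((-14*(-1/15) + 1/162) + (80 - 55)) = 4*((14/15 + 1/162) + 25) = 4*(761/810 + 25) = 4*(21011/810) = 42022/405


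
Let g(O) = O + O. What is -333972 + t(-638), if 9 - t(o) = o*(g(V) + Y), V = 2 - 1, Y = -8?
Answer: -337791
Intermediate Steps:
V = 1
g(O) = 2*O
t(o) = 9 + 6*o (t(o) = 9 - o*(2*1 - 8) = 9 - o*(2 - 8) = 9 - o*(-6) = 9 - (-6)*o = 9 + 6*o)
-333972 + t(-638) = -333972 + (9 + 6*(-638)) = -333972 + (9 - 3828) = -333972 - 3819 = -337791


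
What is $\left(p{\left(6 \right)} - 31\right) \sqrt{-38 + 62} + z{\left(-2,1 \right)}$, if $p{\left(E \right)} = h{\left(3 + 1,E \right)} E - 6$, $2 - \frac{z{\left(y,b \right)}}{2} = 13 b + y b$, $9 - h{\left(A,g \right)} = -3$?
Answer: $-18 + 70 \sqrt{6} \approx 153.46$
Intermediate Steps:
$h{\left(A,g \right)} = 12$ ($h{\left(A,g \right)} = 9 - -3 = 9 + 3 = 12$)
$z{\left(y,b \right)} = 4 - 26 b - 2 b y$ ($z{\left(y,b \right)} = 4 - 2 \left(13 b + y b\right) = 4 - 2 \left(13 b + b y\right) = 4 - \left(26 b + 2 b y\right) = 4 - 26 b - 2 b y$)
$p{\left(E \right)} = -6 + 12 E$ ($p{\left(E \right)} = 12 E - 6 = -6 + 12 E$)
$\left(p{\left(6 \right)} - 31\right) \sqrt{-38 + 62} + z{\left(-2,1 \right)} = \left(\left(-6 + 12 \cdot 6\right) - 31\right) \sqrt{-38 + 62} - \left(22 - 4\right) = \left(\left(-6 + 72\right) - 31\right) \sqrt{24} + \left(4 - 26 + 4\right) = \left(66 - 31\right) 2 \sqrt{6} - 18 = 35 \cdot 2 \sqrt{6} - 18 = 70 \sqrt{6} - 18 = -18 + 70 \sqrt{6}$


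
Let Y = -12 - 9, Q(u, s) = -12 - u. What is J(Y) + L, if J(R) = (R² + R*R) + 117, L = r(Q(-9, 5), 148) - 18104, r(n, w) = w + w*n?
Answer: -17401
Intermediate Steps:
r(n, w) = w + n*w
L = -18400 (L = 148*(1 + (-12 - 1*(-9))) - 18104 = 148*(1 + (-12 + 9)) - 18104 = 148*(1 - 3) - 18104 = 148*(-2) - 18104 = -296 - 18104 = -18400)
Y = -21
J(R) = 117 + 2*R² (J(R) = (R² + R²) + 117 = 2*R² + 117 = 117 + 2*R²)
J(Y) + L = (117 + 2*(-21)²) - 18400 = (117 + 2*441) - 18400 = (117 + 882) - 18400 = 999 - 18400 = -17401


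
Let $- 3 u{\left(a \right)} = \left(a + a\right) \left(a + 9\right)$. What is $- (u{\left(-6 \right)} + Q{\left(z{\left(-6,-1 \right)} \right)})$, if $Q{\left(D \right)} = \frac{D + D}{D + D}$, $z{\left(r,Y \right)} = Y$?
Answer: $-13$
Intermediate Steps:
$u{\left(a \right)} = - \frac{2 a \left(9 + a\right)}{3}$ ($u{\left(a \right)} = - \frac{\left(a + a\right) \left(a + 9\right)}{3} = - \frac{2 a \left(9 + a\right)}{3}$)
$Q{\left(D \right)} = 1$ ($Q{\left(D \right)} = \frac{2 D}{2 D} = 2 D \frac{1}{2 D} = 1$)
$- (u{\left(-6 \right)} + Q{\left(z{\left(-6,-1 \right)} \right)}) = - (\left(- \frac{2}{3}\right) \left(-6\right) \left(9 - 6\right) + 1) = - (\left(- \frac{2}{3}\right) \left(-6\right) 3 + 1) = - (12 + 1) = \left(-1\right) 13 = -13$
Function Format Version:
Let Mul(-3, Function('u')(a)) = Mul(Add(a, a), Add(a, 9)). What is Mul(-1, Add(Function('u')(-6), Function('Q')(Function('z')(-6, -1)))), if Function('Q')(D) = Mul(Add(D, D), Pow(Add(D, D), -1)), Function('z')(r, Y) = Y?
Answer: -13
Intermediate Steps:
Function('u')(a) = Mul(Rational(-2, 3), a, Add(9, a)) (Function('u')(a) = Mul(Rational(-1, 3), Mul(Add(a, a), Add(a, 9))) = Mul(Rational(-1, 3), Mul(Mul(2, a), Add(9, a))) = Mul(Rational(-1, 3), Mul(2, a, Add(9, a))) = Mul(Rational(-2, 3), a, Add(9, a)))
Function('Q')(D) = 1 (Function('Q')(D) = Mul(Mul(2, D), Pow(Mul(2, D), -1)) = Mul(Mul(2, D), Mul(Rational(1, 2), Pow(D, -1))) = 1)
Mul(-1, Add(Function('u')(-6), Function('Q')(Function('z')(-6, -1)))) = Mul(-1, Add(Mul(Rational(-2, 3), -6, Add(9, -6)), 1)) = Mul(-1, Add(Mul(Rational(-2, 3), -6, 3), 1)) = Mul(-1, Add(12, 1)) = Mul(-1, 13) = -13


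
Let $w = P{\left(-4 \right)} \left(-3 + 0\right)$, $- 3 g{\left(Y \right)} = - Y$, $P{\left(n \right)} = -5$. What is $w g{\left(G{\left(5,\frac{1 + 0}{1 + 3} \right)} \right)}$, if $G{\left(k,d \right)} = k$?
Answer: $25$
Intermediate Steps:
$g{\left(Y \right)} = \frac{Y}{3}$ ($g{\left(Y \right)} = - \frac{\left(-1\right) Y}{3} = \frac{Y}{3}$)
$w = 15$ ($w = - 5 \left(-3 + 0\right) = \left(-5\right) \left(-3\right) = 15$)
$w g{\left(G{\left(5,\frac{1 + 0}{1 + 3} \right)} \right)} = 15 \cdot \frac{1}{3} \cdot 5 = 15 \cdot \frac{5}{3} = 25$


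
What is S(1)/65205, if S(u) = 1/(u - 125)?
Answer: -1/8085420 ≈ -1.2368e-7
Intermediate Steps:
S(u) = 1/(-125 + u)
S(1)/65205 = 1/((-125 + 1)*65205) = (1/65205)/(-124) = -1/124*1/65205 = -1/8085420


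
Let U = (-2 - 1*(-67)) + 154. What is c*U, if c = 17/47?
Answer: 3723/47 ≈ 79.213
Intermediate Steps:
c = 17/47 (c = 17*(1/47) = 17/47 ≈ 0.36170)
U = 219 (U = (-2 + 67) + 154 = 65 + 154 = 219)
c*U = (17/47)*219 = 3723/47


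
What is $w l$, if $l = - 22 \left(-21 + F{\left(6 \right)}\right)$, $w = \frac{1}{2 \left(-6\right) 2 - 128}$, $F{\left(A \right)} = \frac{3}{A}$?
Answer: $- \frac{451}{152} \approx -2.9671$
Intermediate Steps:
$w = - \frac{1}{152}$ ($w = \frac{1}{\left(-12\right) 2 - 128} = \frac{1}{-24 - 128} = \frac{1}{-152} = - \frac{1}{152} \approx -0.0065789$)
$l = 451$ ($l = - 22 \left(-21 + \frac{3}{6}\right) = - 22 \left(-21 + 3 \cdot \frac{1}{6}\right) = - 22 \left(-21 + \frac{1}{2}\right) = \left(-22\right) \left(- \frac{41}{2}\right) = 451$)
$w l = \left(- \frac{1}{152}\right) 451 = - \frac{451}{152}$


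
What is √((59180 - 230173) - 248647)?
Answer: 2*I*√104910 ≈ 647.8*I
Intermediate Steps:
√((59180 - 230173) - 248647) = √(-170993 - 248647) = √(-419640) = 2*I*√104910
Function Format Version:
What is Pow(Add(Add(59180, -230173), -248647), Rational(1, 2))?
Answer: Mul(2, I, Pow(104910, Rational(1, 2))) ≈ Mul(647.80, I)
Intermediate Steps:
Pow(Add(Add(59180, -230173), -248647), Rational(1, 2)) = Pow(Add(-170993, -248647), Rational(1, 2)) = Pow(-419640, Rational(1, 2)) = Mul(2, I, Pow(104910, Rational(1, 2)))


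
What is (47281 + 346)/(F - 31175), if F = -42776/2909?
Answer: -138546943/90730851 ≈ -1.5270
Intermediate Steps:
F = -42776/2909 (F = -42776*1/2909 = -42776/2909 ≈ -14.705)
(47281 + 346)/(F - 31175) = (47281 + 346)/(-42776/2909 - 31175) = 47627/(-90730851/2909) = 47627*(-2909/90730851) = -138546943/90730851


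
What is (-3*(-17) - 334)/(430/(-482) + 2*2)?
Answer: -68203/749 ≈ -91.059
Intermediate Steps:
(-3*(-17) - 334)/(430/(-482) + 2*2) = (51 - 334)/(430*(-1/482) + 4) = -283/(-215/241 + 4) = -283/749/241 = -283*241/749 = -68203/749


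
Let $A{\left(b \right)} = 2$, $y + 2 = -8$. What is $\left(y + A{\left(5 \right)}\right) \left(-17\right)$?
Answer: $136$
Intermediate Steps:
$y = -10$ ($y = -2 - 8 = -10$)
$\left(y + A{\left(5 \right)}\right) \left(-17\right) = \left(-10 + 2\right) \left(-17\right) = \left(-8\right) \left(-17\right) = 136$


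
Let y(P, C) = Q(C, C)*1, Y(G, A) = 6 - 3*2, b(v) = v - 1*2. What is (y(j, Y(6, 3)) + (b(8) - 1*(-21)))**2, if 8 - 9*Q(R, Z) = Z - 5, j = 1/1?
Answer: 65536/81 ≈ 809.09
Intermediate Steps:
b(v) = -2 + v (b(v) = v - 2 = -2 + v)
Y(G, A) = 0 (Y(G, A) = 6 - 6 = 0)
j = 1
Q(R, Z) = 13/9 - Z/9 (Q(R, Z) = 8/9 - (Z - 5)/9 = 8/9 - (-5 + Z)/9 = 8/9 + (5/9 - Z/9) = 13/9 - Z/9)
y(P, C) = 13/9 - C/9 (y(P, C) = (13/9 - C/9)*1 = 13/9 - C/9)
(y(j, Y(6, 3)) + (b(8) - 1*(-21)))**2 = ((13/9 - 1/9*0) + ((-2 + 8) - 1*(-21)))**2 = ((13/9 + 0) + (6 + 21))**2 = (13/9 + 27)**2 = (256/9)**2 = 65536/81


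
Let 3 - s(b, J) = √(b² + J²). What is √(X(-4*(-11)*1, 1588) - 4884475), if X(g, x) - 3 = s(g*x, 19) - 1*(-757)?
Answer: √(-4883712 - √4882096745) ≈ 2225.7*I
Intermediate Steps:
s(b, J) = 3 - √(J² + b²) (s(b, J) = 3 - √(b² + J²) = 3 - √(J² + b²))
X(g, x) = 763 - √(361 + g²*x²) (X(g, x) = 3 + ((3 - √(19² + (g*x)²)) - 1*(-757)) = 3 + ((3 - √(361 + g²*x²)) + 757) = 3 + (760 - √(361 + g²*x²)) = 763 - √(361 + g²*x²))
√(X(-4*(-11)*1, 1588) - 4884475) = √((763 - √(361 + (-4*(-11)*1)²*1588²)) - 4884475) = √((763 - √(361 + (44*1)²*2521744)) - 4884475) = √((763 - √(361 + 44²*2521744)) - 4884475) = √((763 - √(361 + 1936*2521744)) - 4884475) = √((763 - √(361 + 4882096384)) - 4884475) = √((763 - √4882096745) - 4884475) = √(-4883712 - √4882096745)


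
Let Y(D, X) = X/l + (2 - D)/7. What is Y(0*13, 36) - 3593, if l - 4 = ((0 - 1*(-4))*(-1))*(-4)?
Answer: -125682/35 ≈ -3590.9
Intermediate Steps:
l = 20 (l = 4 + ((0 - 1*(-4))*(-1))*(-4) = 4 + ((0 + 4)*(-1))*(-4) = 4 + (4*(-1))*(-4) = 4 - 4*(-4) = 4 + 16 = 20)
Y(D, X) = 2/7 - D/7 + X/20 (Y(D, X) = X/20 + (2 - D)/7 = X*(1/20) + (2 - D)*(⅐) = X/20 + (2/7 - D/7) = 2/7 - D/7 + X/20)
Y(0*13, 36) - 3593 = (2/7 - 0*13 + (1/20)*36) - 3593 = (2/7 - ⅐*0 + 9/5) - 3593 = (2/7 + 0 + 9/5) - 3593 = 73/35 - 3593 = -125682/35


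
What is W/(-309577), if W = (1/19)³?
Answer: -1/2123388643 ≈ -4.7095e-10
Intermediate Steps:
W = 1/6859 (W = (1/19)³ = 1/6859 ≈ 0.00014579)
W/(-309577) = (1/6859)/(-309577) = (1/6859)*(-1/309577) = -1/2123388643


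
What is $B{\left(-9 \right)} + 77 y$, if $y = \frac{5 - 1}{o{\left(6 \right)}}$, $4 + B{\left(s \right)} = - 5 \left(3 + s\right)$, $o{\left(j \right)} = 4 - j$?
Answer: $-128$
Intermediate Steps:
$B{\left(s \right)} = -19 - 5 s$ ($B{\left(s \right)} = -4 - 5 \left(3 + s\right) = -4 - \left(15 + 5 s\right) = -19 - 5 s$)
$y = -2$ ($y = \frac{5 - 1}{4 - 6} = \frac{1}{4 - 6} \cdot 4 = \frac{1}{-2} \cdot 4 = \left(- \frac{1}{2}\right) 4 = -2$)
$B{\left(-9 \right)} + 77 y = \left(-19 - -45\right) + 77 \left(-2\right) = \left(-19 + 45\right) - 154 = 26 - 154 = -128$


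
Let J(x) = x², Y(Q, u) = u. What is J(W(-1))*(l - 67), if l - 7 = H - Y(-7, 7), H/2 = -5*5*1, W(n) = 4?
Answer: -1872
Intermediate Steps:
H = -50 (H = 2*(-5*5*1) = 2*(-25*1) = 2*(-25) = -50)
l = -50 (l = 7 + (-50 - 1*7) = 7 + (-50 - 7) = 7 - 57 = -50)
J(W(-1))*(l - 67) = 4²*(-50 - 67) = 16*(-117) = -1872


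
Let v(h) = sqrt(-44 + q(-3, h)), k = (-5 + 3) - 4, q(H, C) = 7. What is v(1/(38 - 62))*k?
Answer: -6*I*sqrt(37) ≈ -36.497*I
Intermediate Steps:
k = -6 (k = -2 - 4 = -6)
v(h) = I*sqrt(37) (v(h) = sqrt(-44 + 7) = sqrt(-37) = I*sqrt(37))
v(1/(38 - 62))*k = (I*sqrt(37))*(-6) = -6*I*sqrt(37)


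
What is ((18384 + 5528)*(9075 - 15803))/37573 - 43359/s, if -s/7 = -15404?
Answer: -17348990866715/4051421444 ≈ -4282.2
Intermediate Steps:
s = 107828 (s = -7*(-15404) = 107828)
((18384 + 5528)*(9075 - 15803))/37573 - 43359/s = ((18384 + 5528)*(9075 - 15803))/37573 - 43359/107828 = (23912*(-6728))*(1/37573) - 43359*1/107828 = -160879936*1/37573 - 43359/107828 = -160879936/37573 - 43359/107828 = -17348990866715/4051421444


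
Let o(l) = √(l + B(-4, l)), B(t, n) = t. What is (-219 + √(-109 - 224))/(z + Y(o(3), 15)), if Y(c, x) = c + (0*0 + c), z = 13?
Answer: 3*(-73 + I*√37)*(13 - 2*I)/173 ≈ -16.246 + 3.903*I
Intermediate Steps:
o(l) = √(-4 + l) (o(l) = √(l - 4) = √(-4 + l))
Y(c, x) = 2*c (Y(c, x) = c + (0 + c) = c + c = 2*c)
(-219 + √(-109 - 224))/(z + Y(o(3), 15)) = (-219 + √(-109 - 224))/(13 + 2*√(-4 + 3)) = (-219 + √(-333))/(13 + 2*√(-1)) = (-219 + 3*I*√37)/(13 + 2*I) = (-219 + 3*I*√37)*((13 - 2*I)/173) = (-219 + 3*I*√37)*(13 - 2*I)/173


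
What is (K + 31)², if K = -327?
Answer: 87616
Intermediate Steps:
(K + 31)² = (-327 + 31)² = (-296)² = 87616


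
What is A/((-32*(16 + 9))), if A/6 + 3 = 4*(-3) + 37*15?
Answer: -81/20 ≈ -4.0500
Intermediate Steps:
A = 3240 (A = -18 + 6*(4*(-3) + 37*15) = -18 + 6*(-12 + 555) = -18 + 6*543 = -18 + 3258 = 3240)
A/((-32*(16 + 9))) = 3240/((-32*(16 + 9))) = 3240/((-32*25)) = 3240/(-800) = 3240*(-1/800) = -81/20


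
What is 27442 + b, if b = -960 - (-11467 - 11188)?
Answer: 49137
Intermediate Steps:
b = 21695 (b = -960 - 1*(-22655) = -960 + 22655 = 21695)
27442 + b = 27442 + 21695 = 49137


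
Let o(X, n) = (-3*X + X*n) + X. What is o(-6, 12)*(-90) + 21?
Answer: 5421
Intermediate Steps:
o(X, n) = -2*X + X*n
o(-6, 12)*(-90) + 21 = -6*(-2 + 12)*(-90) + 21 = -6*10*(-90) + 21 = -60*(-90) + 21 = 5400 + 21 = 5421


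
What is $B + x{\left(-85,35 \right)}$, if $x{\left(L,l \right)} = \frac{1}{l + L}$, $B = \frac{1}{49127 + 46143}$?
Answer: $- \frac{4761}{238175} \approx -0.019989$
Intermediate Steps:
$B = \frac{1}{95270} \approx 1.0496 \cdot 10^{-5}$
$x{\left(L,l \right)} = \frac{1}{L + l}$
$B + x{\left(-85,35 \right)} = \frac{1}{95270} + \frac{1}{-85 + 35} = \frac{1}{95270} + \frac{1}{-50} = \frac{1}{95270} - \frac{1}{50} = - \frac{4761}{238175}$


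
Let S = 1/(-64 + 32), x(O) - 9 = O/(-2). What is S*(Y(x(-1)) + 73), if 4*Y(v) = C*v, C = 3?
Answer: -641/256 ≈ -2.5039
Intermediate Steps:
x(O) = 9 - O/2 (x(O) = 9 + O/(-2) = 9 + O*(-½) = 9 - O/2)
S = -1/32 (S = 1/(-32) = -1/32 ≈ -0.031250)
Y(v) = 3*v/4 (Y(v) = (3*v)/4 = 3*v/4)
S*(Y(x(-1)) + 73) = -(3*(9 - ½*(-1))/4 + 73)/32 = -(3*(9 + ½)/4 + 73)/32 = -((¾)*(19/2) + 73)/32 = -(57/8 + 73)/32 = -1/32*641/8 = -641/256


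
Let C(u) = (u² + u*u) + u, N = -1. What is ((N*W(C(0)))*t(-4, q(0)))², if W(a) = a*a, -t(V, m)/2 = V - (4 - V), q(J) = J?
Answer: 0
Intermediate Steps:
t(V, m) = 8 - 4*V (t(V, m) = -2*(V - (4 - V)) = -2*(V + (-4 + V)) = -2*(-4 + 2*V) = 8 - 4*V)
C(u) = u + 2*u² (C(u) = (u² + u²) + u = 2*u² + u = u + 2*u²)
W(a) = a²
((N*W(C(0)))*t(-4, q(0)))² = ((-(0*(1 + 2*0))²)*(8 - 4*(-4)))² = ((-(0*(1 + 0))²)*(8 + 16))² = (-(0*1)²*24)² = (-1*0²*24)² = (-1*0*24)² = (0*24)² = 0² = 0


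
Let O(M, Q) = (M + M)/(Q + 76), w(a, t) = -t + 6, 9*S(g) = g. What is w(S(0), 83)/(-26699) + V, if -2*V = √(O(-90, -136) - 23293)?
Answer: 77/26699 - I*√23290/2 ≈ 0.002884 - 76.305*I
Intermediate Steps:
S(g) = g/9
w(a, t) = 6 - t
O(M, Q) = 2*M/(76 + Q) (O(M, Q) = (2*M)/(76 + Q) = 2*M/(76 + Q))
V = -I*√23290/2 (V = -√(2*(-90)/(76 - 136) - 23293)/2 = -√(2*(-90)/(-60) - 23293)/2 = -√(2*(-90)*(-1/60) - 23293)/2 = -√(3 - 23293)/2 = -I*√23290/2 ≈ -76.305*I)
w(S(0), 83)/(-26699) + V = (6 - 1*83)/(-26699) - I*√23290/2 = (6 - 83)*(-1/26699) - I*√23290/2 = -77*(-1/26699) - I*√23290/2 = 77/26699 - I*√23290/2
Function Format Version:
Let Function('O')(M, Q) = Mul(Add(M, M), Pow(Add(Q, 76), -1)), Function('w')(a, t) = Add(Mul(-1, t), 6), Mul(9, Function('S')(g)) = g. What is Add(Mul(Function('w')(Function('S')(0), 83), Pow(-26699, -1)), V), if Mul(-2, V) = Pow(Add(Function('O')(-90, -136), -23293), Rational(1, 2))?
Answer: Add(Rational(77, 26699), Mul(Rational(-1, 2), I, Pow(23290, Rational(1, 2)))) ≈ Add(0.0028840, Mul(-76.305, I))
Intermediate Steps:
Function('S')(g) = Mul(Rational(1, 9), g)
Function('w')(a, t) = Add(6, Mul(-1, t))
Function('O')(M, Q) = Mul(2, M, Pow(Add(76, Q), -1)) (Function('O')(M, Q) = Mul(Mul(2, M), Pow(Add(76, Q), -1)) = Mul(2, M, Pow(Add(76, Q), -1)))
V = Mul(Rational(-1, 2), I, Pow(23290, Rational(1, 2))) (V = Mul(Rational(-1, 2), Pow(Add(Mul(2, -90, Pow(Add(76, -136), -1)), -23293), Rational(1, 2))) = Mul(Rational(-1, 2), Pow(Add(Mul(2, -90, Pow(-60, -1)), -23293), Rational(1, 2))) = Mul(Rational(-1, 2), Pow(Add(Mul(2, -90, Rational(-1, 60)), -23293), Rational(1, 2))) = Mul(Rational(-1, 2), Pow(Add(3, -23293), Rational(1, 2))) = Mul(Rational(-1, 2), Pow(-23290, Rational(1, 2))) = Mul(Rational(-1, 2), Mul(I, Pow(23290, Rational(1, 2)))) = Mul(Rational(-1, 2), I, Pow(23290, Rational(1, 2))) ≈ Mul(-76.305, I))
Add(Mul(Function('w')(Function('S')(0), 83), Pow(-26699, -1)), V) = Add(Mul(Add(6, Mul(-1, 83)), Pow(-26699, -1)), Mul(Rational(-1, 2), I, Pow(23290, Rational(1, 2)))) = Add(Mul(Add(6, -83), Rational(-1, 26699)), Mul(Rational(-1, 2), I, Pow(23290, Rational(1, 2)))) = Add(Mul(-77, Rational(-1, 26699)), Mul(Rational(-1, 2), I, Pow(23290, Rational(1, 2)))) = Add(Rational(77, 26699), Mul(Rational(-1, 2), I, Pow(23290, Rational(1, 2))))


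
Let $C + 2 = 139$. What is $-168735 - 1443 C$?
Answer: $-366426$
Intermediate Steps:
$C = 137$ ($C = -2 + 139 = 137$)
$-168735 - 1443 C = -168735 - 1443 \cdot 137 = -168735 - 197691 = -366426$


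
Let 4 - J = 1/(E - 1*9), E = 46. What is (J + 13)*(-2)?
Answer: -1256/37 ≈ -33.946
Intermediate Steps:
J = 147/37 (J = 4 - 1/(46 - 1*9) = 4 - 1/(46 - 9) = 4 - 1/37 = 147/37 ≈ 3.9730)
(J + 13)*(-2) = (147/37 + 13)*(-2) = (628/37)*(-2) = -1256/37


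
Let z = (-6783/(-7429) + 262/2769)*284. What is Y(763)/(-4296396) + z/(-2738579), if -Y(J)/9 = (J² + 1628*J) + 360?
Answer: 1034364368669329/270618456809532 ≈ 3.8222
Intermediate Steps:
Y(J) = -3240 - 14652*J - 9*J² (Y(J) = -9*((J² + 1628*J) + 360) = -9*(360 + J² + 1628*J) = -3240 - 14652*J - 9*J²)
z = 256700/897 (z = (-6783*(-1/7429) + 262*(1/2769))*284 = (21/23 + 262/2769)*284 = (64175/63687)*284 = 256700/897 ≈ 286.18)
Y(763)/(-4296396) + z/(-2738579) = (-3240 - 14652*763 - 9*763²)/(-4296396) + (256700/897)/(-2738579) = (-3240 - 11179476 - 9*582169)*(-1/4296396) + (256700/897)*(-1/2738579) = (-3240 - 11179476 - 5239521)*(-1/4296396) - 256700/2456505363 = -16422237*(-1/4296396) - 256700/2456505363 = 421083/110164 - 256700/2456505363 = 1034364368669329/270618456809532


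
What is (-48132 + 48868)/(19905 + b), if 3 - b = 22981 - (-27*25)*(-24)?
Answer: 736/13127 ≈ 0.056068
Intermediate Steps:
b = -6778 (b = 3 - (22981 - (-27*25)*(-24)) = 3 - (22981 - (-675)*(-24)) = 3 - (22981 - 1*16200) = 3 - (22981 - 16200) = 3 - 1*6781 = 3 - 6781 = -6778)
(-48132 + 48868)/(19905 + b) = (-48132 + 48868)/(19905 - 6778) = 736/13127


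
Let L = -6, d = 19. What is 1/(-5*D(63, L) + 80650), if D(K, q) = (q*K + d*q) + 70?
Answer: 1/82760 ≈ 1.2083e-5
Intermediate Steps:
D(K, q) = 70 + 19*q + K*q (D(K, q) = (q*K + 19*q) + 70 = (K*q + 19*q) + 70 = (19*q + K*q) + 70 = 70 + 19*q + K*q)
1/(-5*D(63, L) + 80650) = 1/(-5*(70 + 19*(-6) + 63*(-6)) + 80650) = 1/(-5*(70 - 114 - 378) + 80650) = 1/(-5*(-422) + 80650) = 1/(2110 + 80650) = 1/82760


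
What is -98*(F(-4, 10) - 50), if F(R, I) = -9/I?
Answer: 24941/5 ≈ 4988.2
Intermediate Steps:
-98*(F(-4, 10) - 50) = -98*(-9/10 - 50) = -98*(-509/10) = 24941/5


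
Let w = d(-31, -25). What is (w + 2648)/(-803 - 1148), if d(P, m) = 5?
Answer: -2653/1951 ≈ -1.3598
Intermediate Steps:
w = 5
(w + 2648)/(-803 - 1148) = (5 + 2648)/(-803 - 1148) = 2653/(-1951) = 2653*(-1/1951) = -2653/1951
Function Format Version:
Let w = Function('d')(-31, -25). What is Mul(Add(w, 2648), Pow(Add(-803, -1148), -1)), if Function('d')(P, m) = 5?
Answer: Rational(-2653, 1951) ≈ -1.3598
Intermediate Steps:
w = 5
Mul(Add(w, 2648), Pow(Add(-803, -1148), -1)) = Mul(Add(5, 2648), Pow(Add(-803, -1148), -1)) = Mul(2653, Pow(-1951, -1)) = Mul(2653, Rational(-1, 1951)) = Rational(-2653, 1951)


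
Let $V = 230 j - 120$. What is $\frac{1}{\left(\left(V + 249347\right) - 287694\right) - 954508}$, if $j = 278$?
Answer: $- \frac{1}{929035} \approx -1.0764 \cdot 10^{-6}$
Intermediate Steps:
$V = 63820$ ($V = 230 \cdot 278 - 120 = 63940 - 120 = 63820$)
$\frac{1}{\left(\left(V + 249347\right) - 287694\right) - 954508} = \frac{1}{\left(\left(63820 + 249347\right) - 287694\right) - 954508} = \frac{1}{\left(313167 - 287694\right) - 954508} = \frac{1}{25473 - 954508} = \frac{1}{-929035} = - \frac{1}{929035}$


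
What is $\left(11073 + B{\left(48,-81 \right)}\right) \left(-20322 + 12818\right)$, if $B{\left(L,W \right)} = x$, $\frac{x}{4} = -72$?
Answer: $-80930640$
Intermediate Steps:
$x = -288$ ($x = 4 \left(-72\right) = -288$)
$B{\left(L,W \right)} = -288$
$\left(11073 + B{\left(48,-81 \right)}\right) \left(-20322 + 12818\right) = \left(11073 - 288\right) \left(-20322 + 12818\right) = 10785 \left(-7504\right) = -80930640$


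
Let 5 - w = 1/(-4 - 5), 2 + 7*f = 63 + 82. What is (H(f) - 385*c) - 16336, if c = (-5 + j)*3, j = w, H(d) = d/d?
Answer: -49390/3 ≈ -16463.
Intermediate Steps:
f = 143/7 (f = -2/7 + (63 + 82)/7 = -2/7 + (⅐)*145 = -2/7 + 145/7 = 143/7 ≈ 20.429)
w = 46/9 (w = 5 - 1/(-4 - 5) = 5 - 1/(-9) = 5 - 1*(-⅑) = 5 + ⅑ = 46/9 ≈ 5.1111)
H(d) = 1
j = 46/9 ≈ 5.1111
c = ⅓ (c = (-5 + 46/9)*3 = (⅑)*3 = ⅓ ≈ 0.33333)
(H(f) - 385*c) - 16336 = (1 - 385*⅓) - 16336 = (1 - 385/3) - 16336 = -382/3 - 16336 = -49390/3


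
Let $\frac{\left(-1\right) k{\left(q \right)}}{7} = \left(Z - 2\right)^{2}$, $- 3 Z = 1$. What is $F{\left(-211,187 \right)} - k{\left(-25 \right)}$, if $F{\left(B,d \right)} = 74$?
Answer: $\frac{1009}{9} \approx 112.11$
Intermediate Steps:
$Z = - \frac{1}{3}$ ($Z = \left(- \frac{1}{3}\right) 1 = - \frac{1}{3} \approx -0.33333$)
$k{\left(q \right)} = - \frac{343}{9}$ ($k{\left(q \right)} = - 7 \left(- \frac{1}{3} - 2\right)^{2} = - 7 \left(- \frac{7}{3}\right)^{2} = \left(-7\right) \frac{49}{9} = - \frac{343}{9}$)
$F{\left(-211,187 \right)} - k{\left(-25 \right)} = 74 - - \frac{343}{9} = 74 + \frac{343}{9} = \frac{1009}{9}$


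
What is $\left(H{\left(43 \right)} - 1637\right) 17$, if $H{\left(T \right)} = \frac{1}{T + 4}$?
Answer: $- \frac{1307946}{47} \approx -27829.0$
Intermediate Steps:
$H{\left(T \right)} = \frac{1}{4 + T}$
$\left(H{\left(43 \right)} - 1637\right) 17 = \left(\frac{1}{4 + 43} - 1637\right) 17 = \left(\frac{1}{47} - 1637\right) 17 = \left(- \frac{76938}{47}\right) 17 = - \frac{1307946}{47}$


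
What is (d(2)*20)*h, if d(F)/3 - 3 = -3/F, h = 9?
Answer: 810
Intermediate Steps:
d(F) = 9 - 9/F (d(F) = 9 + 3*(-3/F) = 9 - 9/F)
(d(2)*20)*h = ((9 - 9/2)*20)*9 = ((9/2)*20)*9 = 90*9 = 810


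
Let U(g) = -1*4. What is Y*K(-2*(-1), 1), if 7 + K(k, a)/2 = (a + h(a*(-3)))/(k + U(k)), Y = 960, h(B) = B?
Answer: -11520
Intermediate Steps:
U(g) = -4
K(k, a) = -14 - 4*a/(-4 + k) (K(k, a) = -14 + 2*((a + a*(-3))/(k - 4)) = -14 + 2*((a - 3*a)/(-4 + k)) = -14 + 2*((-2*a)/(-4 + k)) = -14 + 2*(-2*a/(-4 + k)) = -14 - 4*a/(-4 + k))
Y*K(-2*(-1), 1) = 960*(2*(28 - (-14)*(-1) - 2*1)/(-4 - 2*(-1))) = 960*(2*(28 - 7*2 - 2)/(-4 + 2)) = 960*(2*(28 - 14 - 2)/(-2)) = 960*(2*(-1/2)*12) = 960*(-12) = -11520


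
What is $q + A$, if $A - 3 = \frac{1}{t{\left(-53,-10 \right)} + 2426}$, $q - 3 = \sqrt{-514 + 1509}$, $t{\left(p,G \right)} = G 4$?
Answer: $\frac{14317}{2386} + \sqrt{995} \approx 37.544$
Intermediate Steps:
$t{\left(p,G \right)} = 4 G$
$q = 3 + \sqrt{995}$ ($q = 3 + \sqrt{-514 + 1509} = 3 + \sqrt{995} \approx 34.544$)
$A = \frac{7159}{2386}$ ($A = 3 + \frac{1}{4 \left(-10\right) + 2426} = 3 + \frac{1}{-40 + 2426} = 3 + \frac{1}{2386} = \frac{7159}{2386} \approx 3.0004$)
$q + A = \left(3 + \sqrt{995}\right) + \frac{7159}{2386} = \frac{14317}{2386} + \sqrt{995}$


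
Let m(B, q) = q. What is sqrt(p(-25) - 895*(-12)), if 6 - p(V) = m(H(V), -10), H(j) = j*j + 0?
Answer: 2*sqrt(2689) ≈ 103.71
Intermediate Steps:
H(j) = j**2 (H(j) = j**2 + 0 = j**2)
p(V) = 16 (p(V) = 6 - 1*(-10) = 6 + 10 = 16)
sqrt(p(-25) - 895*(-12)) = sqrt(16 - 895*(-12)) = sqrt(16 + 10740) = sqrt(10756) = 2*sqrt(2689)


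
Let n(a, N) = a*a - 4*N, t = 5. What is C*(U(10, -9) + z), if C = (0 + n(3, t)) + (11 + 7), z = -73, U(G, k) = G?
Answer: -441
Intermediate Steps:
n(a, N) = a**2 - 4*N
C = 7 (C = (0 + (3**2 - 4*5)) + (11 + 7) = (0 + (9 - 20)) + 18 = (0 - 11) + 18 = -11 + 18 = 7)
C*(U(10, -9) + z) = 7*(10 - 73) = 7*(-63) = -441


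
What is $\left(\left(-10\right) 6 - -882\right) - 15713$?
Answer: $-14891$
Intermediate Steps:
$\left(\left(-10\right) 6 - -882\right) - 15713 = \left(-60 + 882\right) - 15713 = 822 - 15713 = -14891$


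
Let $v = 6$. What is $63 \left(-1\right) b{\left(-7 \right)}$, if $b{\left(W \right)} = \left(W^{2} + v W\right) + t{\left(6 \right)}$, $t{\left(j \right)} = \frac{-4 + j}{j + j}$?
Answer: $- \frac{903}{2} \approx -451.5$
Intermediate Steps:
$t{\left(j \right)} = \frac{-4 + j}{2 j}$
$b{\left(W \right)} = \frac{1}{6} + W^{2} + 6 W$ ($b{\left(W \right)} = \left(W^{2} + 6 W\right) + \frac{-4 + 6}{2 \cdot 6} = \left(W^{2} + 6 W\right) + \frac{1}{2} \cdot \frac{1}{6} \cdot 2 = \left(W^{2} + 6 W\right) + \frac{1}{6} = \frac{1}{6} + W^{2} + 6 W$)
$63 \left(-1\right) b{\left(-7 \right)} = 63 \left(-1\right) \left(\frac{1}{6} + \left(-7\right)^{2} + 6 \left(-7\right)\right) = - 63 \left(\frac{1}{6} + 49 - 42\right) = \left(-63\right) \frac{43}{6} = - \frac{903}{2}$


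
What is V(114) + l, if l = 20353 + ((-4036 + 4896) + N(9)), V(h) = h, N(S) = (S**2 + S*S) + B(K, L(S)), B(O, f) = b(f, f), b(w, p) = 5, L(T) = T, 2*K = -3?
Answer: 21494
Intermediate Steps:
K = -3/2 (K = (1/2)*(-3) = -3/2 ≈ -1.5000)
B(O, f) = 5
N(S) = 5 + 2*S**2 (N(S) = (S**2 + S*S) + 5 = (S**2 + S**2) + 5 = 2*S**2 + 5 = 5 + 2*S**2)
l = 21380 (l = 20353 + ((-4036 + 4896) + (5 + 2*9**2)) = 20353 + (860 + (5 + 2*81)) = 20353 + (860 + (5 + 162)) = 20353 + (860 + 167) = 20353 + 1027 = 21380)
V(114) + l = 114 + 21380 = 21494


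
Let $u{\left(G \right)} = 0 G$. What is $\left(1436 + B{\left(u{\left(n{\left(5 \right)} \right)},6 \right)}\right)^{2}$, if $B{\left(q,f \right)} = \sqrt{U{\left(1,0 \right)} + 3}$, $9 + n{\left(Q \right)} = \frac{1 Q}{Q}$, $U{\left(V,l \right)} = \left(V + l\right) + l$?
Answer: $2067844$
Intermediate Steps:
$U{\left(V,l \right)} = V + 2 l$
$n{\left(Q \right)} = -8$ ($n{\left(Q \right)} = -9 + \frac{1 Q}{Q} = -9 + \frac{Q}{Q} = -9 + 1 = -8$)
$u{\left(G \right)} = 0$
$B{\left(q,f \right)} = 2$ ($B{\left(q,f \right)} = \sqrt{\left(1 + 2 \cdot 0\right) + 3} = \sqrt{\left(1 + 0\right) + 3} = \sqrt{1 + 3} = \sqrt{4} = 2$)
$\left(1436 + B{\left(u{\left(n{\left(5 \right)} \right)},6 \right)}\right)^{2} = \left(1436 + 2\right)^{2} = 1438^{2} = 2067844$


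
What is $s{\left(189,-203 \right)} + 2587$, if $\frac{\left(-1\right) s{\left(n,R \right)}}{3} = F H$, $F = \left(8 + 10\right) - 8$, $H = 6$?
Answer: $2407$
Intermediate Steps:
$F = 10$ ($F = 18 - 8 = 10$)
$s{\left(n,R \right)} = -180$ ($s{\left(n,R \right)} = - 3 \cdot 10 \cdot 6 = \left(-3\right) 60 = -180$)
$s{\left(189,-203 \right)} + 2587 = -180 + 2587 = 2407$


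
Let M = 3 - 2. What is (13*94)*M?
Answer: 1222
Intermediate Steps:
M = 1
(13*94)*M = (13*94)*1 = 1222*1 = 1222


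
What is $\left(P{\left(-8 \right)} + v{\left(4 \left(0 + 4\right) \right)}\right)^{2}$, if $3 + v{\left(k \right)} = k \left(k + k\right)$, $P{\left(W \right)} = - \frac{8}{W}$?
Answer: $260100$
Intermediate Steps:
$v{\left(k \right)} = -3 + 2 k^{2}$ ($v{\left(k \right)} = -3 + k \left(k + k\right) = -3 + k 2 k = -3 + 2 k^{2}$)
$\left(P{\left(-8 \right)} + v{\left(4 \left(0 + 4\right) \right)}\right)^{2} = \left(- \frac{8}{-8} - \left(3 - 2 \left(4 \left(0 + 4\right)\right)^{2}\right)\right)^{2} = \left(\left(-8\right) \left(- \frac{1}{8}\right) - \left(3 - 2 \left(4 \cdot 4\right)^{2}\right)\right)^{2} = \left(1 - \left(3 - 2 \cdot 16^{2}\right)\right)^{2} = \left(1 + \left(-3 + 2 \cdot 256\right)\right)^{2} = \left(1 + \left(-3 + 512\right)\right)^{2} = \left(1 + 509\right)^{2} = 510^{2} = 260100$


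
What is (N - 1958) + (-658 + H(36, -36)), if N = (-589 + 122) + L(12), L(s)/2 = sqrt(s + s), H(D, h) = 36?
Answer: -3047 + 4*sqrt(6) ≈ -3037.2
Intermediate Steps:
L(s) = 2*sqrt(2)*sqrt(s) (L(s) = 2*sqrt(s + s) = 2*sqrt(2*s) = 2*(sqrt(2)*sqrt(s)) = 2*sqrt(2)*sqrt(s))
N = -467 + 4*sqrt(6) (N = (-589 + 122) + 2*sqrt(2)*sqrt(12) = -467 + 2*sqrt(2)*(2*sqrt(3)) = -467 + 4*sqrt(6) ≈ -457.20)
(N - 1958) + (-658 + H(36, -36)) = ((-467 + 4*sqrt(6)) - 1958) + (-658 + 36) = (-2425 + 4*sqrt(6)) - 622 = -3047 + 4*sqrt(6)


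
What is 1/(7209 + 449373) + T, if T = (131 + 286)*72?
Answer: 13708417969/456582 ≈ 30024.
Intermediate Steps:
T = 30024 (T = 417*72 = 30024)
1/(7209 + 449373) + T = 1/(7209 + 449373) + 30024 = 1/456582 + 30024 = 13708417969/456582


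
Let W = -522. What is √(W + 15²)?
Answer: 3*I*√33 ≈ 17.234*I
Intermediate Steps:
√(W + 15²) = √(-522 + 15²) = √(-522 + 225) = √(-297) = 3*I*√33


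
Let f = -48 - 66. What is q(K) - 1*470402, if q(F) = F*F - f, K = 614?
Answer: -93292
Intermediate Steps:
f = -114
q(F) = 114 + F**2 (q(F) = F*F - 1*(-114) = F**2 + 114 = 114 + F**2)
q(K) - 1*470402 = (114 + 614**2) - 1*470402 = (114 + 376996) - 470402 = 377110 - 470402 = -93292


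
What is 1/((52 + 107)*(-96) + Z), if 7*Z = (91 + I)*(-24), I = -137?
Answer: -7/105744 ≈ -6.6198e-5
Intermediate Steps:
Z = 1104/7 (Z = ((91 - 137)*(-24))/7 = (-46*(-24))/7 = (1/7)*1104 = 1104/7 ≈ 157.71)
1/((52 + 107)*(-96) + Z) = 1/((52 + 107)*(-96) + 1104/7) = 1/(159*(-96) + 1104/7) = 1/(-15264 + 1104/7) = 1/(-105744/7) = -7/105744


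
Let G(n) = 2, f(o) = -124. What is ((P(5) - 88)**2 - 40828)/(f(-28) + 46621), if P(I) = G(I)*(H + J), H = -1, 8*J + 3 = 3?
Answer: -32728/46497 ≈ -0.70387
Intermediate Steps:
J = 0 (J = -3/8 + (1/8)*3 = -3/8 + 3/8 = 0)
P(I) = -2 (P(I) = 2*(-1 + 0) = 2*(-1) = -2)
((P(5) - 88)**2 - 40828)/(f(-28) + 46621) = ((-2 - 88)**2 - 40828)/(-124 + 46621) = ((-90)**2 - 40828)/46497 = (8100 - 40828)*(1/46497) = -32728*1/46497 = -32728/46497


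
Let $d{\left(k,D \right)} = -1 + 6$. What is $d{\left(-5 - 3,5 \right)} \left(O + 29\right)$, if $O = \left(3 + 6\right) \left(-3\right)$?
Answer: $10$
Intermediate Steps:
$d{\left(k,D \right)} = 5$
$O = -27$ ($O = 9 \left(-3\right) = -27$)
$d{\left(-5 - 3,5 \right)} \left(O + 29\right) = 5 \left(-27 + 29\right) = 5 \cdot 2 = 10$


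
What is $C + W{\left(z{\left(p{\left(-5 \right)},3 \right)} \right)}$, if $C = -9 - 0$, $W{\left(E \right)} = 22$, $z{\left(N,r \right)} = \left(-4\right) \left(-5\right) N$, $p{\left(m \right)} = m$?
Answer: $13$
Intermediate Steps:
$z{\left(N,r \right)} = 20 N$
$C = -9$ ($C = -9 + 0 = -9$)
$C + W{\left(z{\left(p{\left(-5 \right)},3 \right)} \right)} = -9 + 22 = 13$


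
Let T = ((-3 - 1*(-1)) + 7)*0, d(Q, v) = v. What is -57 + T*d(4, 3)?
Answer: -57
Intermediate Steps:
T = 0 (T = ((-3 + 1) + 7)*0 = (-2 + 7)*0 = 5*0 = 0)
-57 + T*d(4, 3) = -57 + 0*3 = -57 + 0 = -57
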